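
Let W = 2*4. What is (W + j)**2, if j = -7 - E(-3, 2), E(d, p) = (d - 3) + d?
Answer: 100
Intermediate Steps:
E(d, p) = -3 + 2*d (E(d, p) = (-3 + d) + d = -3 + 2*d)
W = 8
j = 2 (j = -7 - (-3 + 2*(-3)) = -7 - (-3 - 6) = -7 - 1*(-9) = -7 + 9 = 2)
(W + j)**2 = (8 + 2)**2 = 10**2 = 100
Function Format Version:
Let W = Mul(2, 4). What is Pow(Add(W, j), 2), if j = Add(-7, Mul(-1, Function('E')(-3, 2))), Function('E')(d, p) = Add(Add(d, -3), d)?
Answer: 100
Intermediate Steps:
Function('E')(d, p) = Add(-3, Mul(2, d)) (Function('E')(d, p) = Add(Add(-3, d), d) = Add(-3, Mul(2, d)))
W = 8
j = 2 (j = Add(-7, Mul(-1, Add(-3, Mul(2, -3)))) = Add(-7, Mul(-1, Add(-3, -6))) = Add(-7, Mul(-1, -9)) = Add(-7, 9) = 2)
Pow(Add(W, j), 2) = Pow(Add(8, 2), 2) = Pow(10, 2) = 100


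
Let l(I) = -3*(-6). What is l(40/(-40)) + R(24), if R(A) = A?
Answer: 42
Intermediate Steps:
l(I) = 18
l(40/(-40)) + R(24) = 18 + 24 = 42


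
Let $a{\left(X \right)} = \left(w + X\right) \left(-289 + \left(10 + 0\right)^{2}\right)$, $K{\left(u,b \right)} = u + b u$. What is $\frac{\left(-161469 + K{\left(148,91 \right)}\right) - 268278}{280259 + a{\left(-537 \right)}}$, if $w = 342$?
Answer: $- \frac{416131}{317114} \approx -1.3122$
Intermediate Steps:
$a{\left(X \right)} = -64638 - 189 X$ ($a{\left(X \right)} = \left(342 + X\right) \left(-289 + \left(10 + 0\right)^{2}\right) = \left(342 + X\right) \left(-289 + 10^{2}\right) = \left(342 + X\right) \left(-289 + 100\right) = \left(342 + X\right) \left(-189\right) = -64638 - 189 X$)
$\frac{\left(-161469 + K{\left(148,91 \right)}\right) - 268278}{280259 + a{\left(-537 \right)}} = \frac{\left(-161469 + 148 \left(1 + 91\right)\right) - 268278}{280259 - -36855} = \frac{\left(-161469 + 148 \cdot 92\right) - 268278}{280259 + \left(-64638 + 101493\right)} = \frac{\left(-161469 + 13616\right) - 268278}{280259 + 36855} = \frac{-147853 - 268278}{317114} = \left(-416131\right) \frac{1}{317114} = - \frac{416131}{317114}$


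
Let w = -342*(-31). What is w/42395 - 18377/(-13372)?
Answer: 920862859/566905940 ≈ 1.6244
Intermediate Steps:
w = 10602
w/42395 - 18377/(-13372) = 10602/42395 - 18377/(-13372) = 10602*(1/42395) - 18377*(-1/13372) = 10602/42395 + 18377/13372 = 920862859/566905940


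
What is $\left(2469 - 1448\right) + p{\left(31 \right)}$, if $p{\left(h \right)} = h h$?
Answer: $1982$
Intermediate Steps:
$p{\left(h \right)} = h^{2}$
$\left(2469 - 1448\right) + p{\left(31 \right)} = \left(2469 - 1448\right) + 31^{2} = 1021 + 961 = 1982$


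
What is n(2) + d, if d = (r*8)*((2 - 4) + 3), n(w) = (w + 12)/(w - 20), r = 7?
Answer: 497/9 ≈ 55.222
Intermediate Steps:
n(w) = (12 + w)/(-20 + w)
d = 56 (d = (7*8)*((2 - 4) + 3) = 56*(-2 + 3) = 56*1 = 56)
n(2) + d = (12 + 2)/(-20 + 2) + 56 = 14/(-18) + 56 = -1/18*14 + 56 = -7/9 + 56 = 497/9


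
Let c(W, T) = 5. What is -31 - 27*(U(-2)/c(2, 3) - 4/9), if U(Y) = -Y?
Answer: -149/5 ≈ -29.800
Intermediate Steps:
-31 - 27*(U(-2)/c(2, 3) - 4/9) = -31 - 27*(-1*(-2)/5 - 4/9) = -31 - 27*(2*(1/5) - 4*1/9) = -31 - 27*(2/5 - 4/9) = -31 - 27*(-2/45) = -31 + 6/5 = -149/5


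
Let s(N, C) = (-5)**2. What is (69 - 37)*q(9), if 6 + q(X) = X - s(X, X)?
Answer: -704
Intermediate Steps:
s(N, C) = 25
q(X) = -31 + X (q(X) = -6 + (X - 1*25) = -6 + (X - 25) = -6 + (-25 + X) = -31 + X)
(69 - 37)*q(9) = (69 - 37)*(-31 + 9) = 32*(-22) = -704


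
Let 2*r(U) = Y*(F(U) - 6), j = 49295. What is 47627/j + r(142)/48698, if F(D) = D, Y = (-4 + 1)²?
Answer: 1174754093/1200283955 ≈ 0.97873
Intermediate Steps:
Y = 9 (Y = (-3)² = 9)
r(U) = -27 + 9*U/2 (r(U) = (9*(U - 6))/2 = (9*(-6 + U))/2 = (-54 + 9*U)/2 = -27 + 9*U/2)
47627/j + r(142)/48698 = 47627/49295 + (-27 + (9/2)*142)/48698 = 47627*(1/49295) + (-27 + 639)*(1/48698) = 47627/49295 + 612*(1/48698) = 47627/49295 + 306/24349 = 1174754093/1200283955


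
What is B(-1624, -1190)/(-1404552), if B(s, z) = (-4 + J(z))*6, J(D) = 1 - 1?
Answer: 1/58523 ≈ 1.7087e-5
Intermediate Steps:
J(D) = 0
B(s, z) = -24 (B(s, z) = (-4 + 0)*6 = -4*6 = -24)
B(-1624, -1190)/(-1404552) = -24/(-1404552) = -24*(-1/1404552) = 1/58523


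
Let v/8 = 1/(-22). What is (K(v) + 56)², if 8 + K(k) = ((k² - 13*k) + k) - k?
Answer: 40908816/14641 ≈ 2794.1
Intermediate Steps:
v = -4/11 (v = 8*(1/(-22)) = 8*(1*(-1/22)) = 8*(-1/22) = -4/11 ≈ -0.36364)
K(k) = -8 + k² - 13*k (K(k) = -8 + (((k² - 13*k) + k) - k) = -8 + ((k² - 12*k) - k) = -8 + (k² - 13*k) = -8 + k² - 13*k)
(K(v) + 56)² = ((-8 + (-4/11)² - 13*(-4/11)) + 56)² = ((-8 + 16/121 + 52/11) + 56)² = (-380/121 + 56)² = (6396/121)² = 40908816/14641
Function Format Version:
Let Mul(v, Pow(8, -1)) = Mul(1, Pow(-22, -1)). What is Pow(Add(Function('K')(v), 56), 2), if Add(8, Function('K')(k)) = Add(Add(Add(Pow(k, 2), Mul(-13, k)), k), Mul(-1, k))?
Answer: Rational(40908816, 14641) ≈ 2794.1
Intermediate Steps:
v = Rational(-4, 11) (v = Mul(8, Mul(1, Pow(-22, -1))) = Mul(8, Mul(1, Rational(-1, 22))) = Mul(8, Rational(-1, 22)) = Rational(-4, 11) ≈ -0.36364)
Function('K')(k) = Add(-8, Pow(k, 2), Mul(-13, k)) (Function('K')(k) = Add(-8, Add(Add(Add(Pow(k, 2), Mul(-13, k)), k), Mul(-1, k))) = Add(-8, Add(Add(Pow(k, 2), Mul(-12, k)), Mul(-1, k))) = Add(-8, Add(Pow(k, 2), Mul(-13, k))) = Add(-8, Pow(k, 2), Mul(-13, k)))
Pow(Add(Function('K')(v), 56), 2) = Pow(Add(Add(-8, Pow(Rational(-4, 11), 2), Mul(-13, Rational(-4, 11))), 56), 2) = Pow(Add(Add(-8, Rational(16, 121), Rational(52, 11)), 56), 2) = Pow(Add(Rational(-380, 121), 56), 2) = Pow(Rational(6396, 121), 2) = Rational(40908816, 14641)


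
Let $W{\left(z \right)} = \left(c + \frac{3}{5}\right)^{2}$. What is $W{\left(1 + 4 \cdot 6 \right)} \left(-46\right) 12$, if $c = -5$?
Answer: $- \frac{267168}{25} \approx -10687.0$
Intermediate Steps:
$W{\left(z \right)} = \frac{484}{25}$ ($W{\left(z \right)} = \left(-5 + \frac{3}{5}\right)^{2} = \left(- \frac{22}{5}\right)^{2} = \frac{484}{25}$)
$W{\left(1 + 4 \cdot 6 \right)} \left(-46\right) 12 = \frac{484}{25} \left(-46\right) 12 = \left(- \frac{22264}{25}\right) 12 = - \frac{267168}{25}$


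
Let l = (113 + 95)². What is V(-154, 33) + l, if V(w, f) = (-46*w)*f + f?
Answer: 277069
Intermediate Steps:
V(w, f) = f - 46*f*w (V(w, f) = -46*f*w + f = f - 46*f*w)
l = 43264 (l = 208² = 43264)
V(-154, 33) + l = 33*(1 - 46*(-154)) + 43264 = 33*(1 + 7084) + 43264 = 33*7085 + 43264 = 233805 + 43264 = 277069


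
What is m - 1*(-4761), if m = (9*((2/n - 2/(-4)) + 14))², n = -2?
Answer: 78093/4 ≈ 19523.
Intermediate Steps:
m = 59049/4 (m = (9*((2/(-2) - 2/(-4)) + 14))² = (9*((2*(-½) - 2*(-¼)) + 14))² = (9*((-1 + ½) + 14))² = (9*(-½ + 14))² = (9*(27/2))² = (243/2)² = 59049/4 ≈ 14762.)
m - 1*(-4761) = 59049/4 - 1*(-4761) = 59049/4 + 4761 = 78093/4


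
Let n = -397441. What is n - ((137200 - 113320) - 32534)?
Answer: -388787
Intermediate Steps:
n - ((137200 - 113320) - 32534) = -397441 - ((137200 - 113320) - 32534) = -397441 - (23880 - 32534) = -397441 - 1*(-8654) = -397441 + 8654 = -388787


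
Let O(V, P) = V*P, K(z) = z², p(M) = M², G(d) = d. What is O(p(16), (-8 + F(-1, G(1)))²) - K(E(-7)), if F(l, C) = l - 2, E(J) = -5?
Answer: 30951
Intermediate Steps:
F(l, C) = -2 + l
O(V, P) = P*V
O(p(16), (-8 + F(-1, G(1)))²) - K(E(-7)) = (-8 + (-2 - 1))²*16² - 1*(-5)² = (-8 - 3)²*256 - 1*25 = (-11)²*256 - 25 = 121*256 - 25 = 30976 - 25 = 30951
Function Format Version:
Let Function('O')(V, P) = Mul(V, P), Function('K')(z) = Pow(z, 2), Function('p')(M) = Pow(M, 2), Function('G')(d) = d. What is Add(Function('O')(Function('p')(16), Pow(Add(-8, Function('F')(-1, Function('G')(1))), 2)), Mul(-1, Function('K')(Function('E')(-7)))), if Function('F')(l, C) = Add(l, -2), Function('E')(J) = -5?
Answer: 30951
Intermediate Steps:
Function('F')(l, C) = Add(-2, l)
Function('O')(V, P) = Mul(P, V)
Add(Function('O')(Function('p')(16), Pow(Add(-8, Function('F')(-1, Function('G')(1))), 2)), Mul(-1, Function('K')(Function('E')(-7)))) = Add(Mul(Pow(Add(-8, Add(-2, -1)), 2), Pow(16, 2)), Mul(-1, Pow(-5, 2))) = Add(Mul(Pow(Add(-8, -3), 2), 256), Mul(-1, 25)) = Add(Mul(Pow(-11, 2), 256), -25) = Add(Mul(121, 256), -25) = Add(30976, -25) = 30951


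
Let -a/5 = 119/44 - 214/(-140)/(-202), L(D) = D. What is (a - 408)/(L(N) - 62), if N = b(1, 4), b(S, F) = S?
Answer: 3277888/474397 ≈ 6.9096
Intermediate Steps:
N = 1
a = -104872/7777 (a = -5*(119/44 - 214/(-140)/(-202)) = -5*(119*(1/44) - 214*(-1/140)*(-1/202)) = -5*(119/44 + (107/70)*(-1/202)) = -5*(119/44 - 107/14140) = -5*104872/38885 = -104872/7777 ≈ -13.485)
(a - 408)/(L(N) - 62) = (-104872/7777 - 408)/(1 - 62) = -3277888/7777/(-61) = -3277888/7777*(-1/61) = 3277888/474397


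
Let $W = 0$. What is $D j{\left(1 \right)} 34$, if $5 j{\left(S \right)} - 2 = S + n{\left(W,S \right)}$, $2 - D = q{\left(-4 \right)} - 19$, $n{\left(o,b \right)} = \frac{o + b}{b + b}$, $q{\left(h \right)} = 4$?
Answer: $\frac{2023}{5} \approx 404.6$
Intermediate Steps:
$n{\left(o,b \right)} = \frac{b + o}{2 b}$
$D = 17$ ($D = 2 - \left(4 - 19\right) = 2 - -15 = 2 + 15 = 17$)
$j{\left(S \right)} = \frac{1}{2} + \frac{S}{5}$ ($j{\left(S \right)} = \frac{2}{5} + \frac{S + \frac{S + 0}{2 S}}{5} = \frac{2}{5} + \frac{S + \frac{S}{2 S}}{5} = \frac{2}{5} + \frac{S + \frac{1}{2}}{5} = \frac{2}{5} + \frac{\frac{1}{2} + S}{5} = \frac{2}{5} + \left(\frac{1}{10} + \frac{S}{5}\right) = \frac{1}{2} + \frac{S}{5}$)
$D j{\left(1 \right)} 34 = 17 \left(\frac{1}{2} + \frac{1}{5} \cdot 1\right) 34 = 17 \left(\frac{1}{2} + \frac{1}{5}\right) 34 = 17 \cdot \frac{7}{10} \cdot 34 = \frac{119}{10} \cdot 34 = \frac{2023}{5}$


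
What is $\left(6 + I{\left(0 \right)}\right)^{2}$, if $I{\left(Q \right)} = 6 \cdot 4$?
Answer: $900$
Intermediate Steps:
$I{\left(Q \right)} = 24$
$\left(6 + I{\left(0 \right)}\right)^{2} = \left(6 + 24\right)^{2} = 30^{2} = 900$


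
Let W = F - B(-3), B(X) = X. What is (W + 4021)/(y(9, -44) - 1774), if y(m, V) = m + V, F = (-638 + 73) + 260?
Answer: -3719/1809 ≈ -2.0558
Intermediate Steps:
F = -305 (F = -565 + 260 = -305)
y(m, V) = V + m
W = -302 (W = -305 - 1*(-3) = -305 + 3 = -302)
(W + 4021)/(y(9, -44) - 1774) = (-302 + 4021)/((-44 + 9) - 1774) = 3719/(-35 - 1774) = 3719/(-1809) = 3719*(-1/1809) = -3719/1809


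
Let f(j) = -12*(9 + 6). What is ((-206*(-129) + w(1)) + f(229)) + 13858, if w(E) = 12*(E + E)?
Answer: 40276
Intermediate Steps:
w(E) = 24*E (w(E) = 12*(2*E) = 24*E)
f(j) = -180 (f(j) = -12*15 = -180)
((-206*(-129) + w(1)) + f(229)) + 13858 = ((-206*(-129) + 24*1) - 180) + 13858 = ((26574 + 24) - 180) + 13858 = (26598 - 180) + 13858 = 26418 + 13858 = 40276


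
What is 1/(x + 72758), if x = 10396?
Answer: 1/83154 ≈ 1.2026e-5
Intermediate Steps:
1/(x + 72758) = 1/(10396 + 72758) = 1/83154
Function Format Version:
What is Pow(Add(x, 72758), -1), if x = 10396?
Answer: Rational(1, 83154) ≈ 1.2026e-5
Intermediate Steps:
Pow(Add(x, 72758), -1) = Pow(Add(10396, 72758), -1) = Pow(83154, -1) = Rational(1, 83154)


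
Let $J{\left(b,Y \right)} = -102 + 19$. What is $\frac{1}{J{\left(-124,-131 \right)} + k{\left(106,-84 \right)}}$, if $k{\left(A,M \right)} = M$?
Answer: $- \frac{1}{167} \approx -0.005988$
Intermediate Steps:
$J{\left(b,Y \right)} = -83$
$\frac{1}{J{\left(-124,-131 \right)} + k{\left(106,-84 \right)}} = \frac{1}{-83 - 84} = \frac{1}{-167} = - \frac{1}{167}$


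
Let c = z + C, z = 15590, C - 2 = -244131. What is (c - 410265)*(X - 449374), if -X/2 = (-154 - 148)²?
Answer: 403584868728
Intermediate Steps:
C = -244129 (C = 2 - 244131 = -244129)
c = -228539 (c = 15590 - 244129 = -228539)
X = -182408 (X = -2*(-154 - 148)² = -2*(-302)² = -2*91204 = -182408)
(c - 410265)*(X - 449374) = (-228539 - 410265)*(-182408 - 449374) = -638804*(-631782) = 403584868728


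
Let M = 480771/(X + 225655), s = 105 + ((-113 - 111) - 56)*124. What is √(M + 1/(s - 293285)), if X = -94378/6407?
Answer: √28330864579801783506619941/3646442739810 ≈ 1.4597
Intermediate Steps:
X = -94378/6407 (X = -94378*1/6407 = -94378/6407 ≈ -14.730)
s = -34615 (s = 105 + (-224 - 56)*124 = 105 - 280*124 = 105 - 34720 = -34615)
M = 3080299797/1445677207 (M = 480771/(-94378/6407 + 225655) = 480771/(1445677207/6407) = 480771*(6407/1445677207) = 3080299797/1445677207 ≈ 2.1307)
√(M + 1/(s - 293285)) = √(3080299797/1445677207 + 1/(-34615 - 293285)) = √(3080299797/1445677207 + 1/(-327900)) = √(3080299797/1445677207 - 1/327900) = √(1010028857759093/474037556175300) = √28330864579801783506619941/3646442739810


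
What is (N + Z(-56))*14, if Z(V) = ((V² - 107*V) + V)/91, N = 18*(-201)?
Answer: -640332/13 ≈ -49256.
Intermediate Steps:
N = -3618
Z(V) = -106*V/91 + V²/91 (Z(V) = (V² - 106*V)*(1/91) = -106*V/91 + V²/91)
(N + Z(-56))*14 = (-3618 + (1/91)*(-56)*(-106 - 56))*14 = (-3618 + (1/91)*(-56)*(-162))*14 = (-3618 + 1296/13)*14 = -45738/13*14 = -640332/13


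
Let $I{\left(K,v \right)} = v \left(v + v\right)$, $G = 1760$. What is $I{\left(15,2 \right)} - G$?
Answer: $-1752$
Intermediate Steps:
$I{\left(K,v \right)} = 2 v^{2}$ ($I{\left(K,v \right)} = v 2 v = 2 v^{2}$)
$I{\left(15,2 \right)} - G = 2 \cdot 2^{2} - 1760 = 2 \cdot 4 - 1760 = 8 - 1760 = -1752$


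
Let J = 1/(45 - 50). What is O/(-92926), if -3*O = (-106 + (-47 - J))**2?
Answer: 291848/3484725 ≈ 0.083751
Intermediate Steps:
J = -1/5 (J = 1/(-5) = -1/5 ≈ -0.20000)
O = -583696/75 (O = -(-106 + (-47 - 1*(-1/5)))**2/3 = -(-106 + (-47 + 1/5))**2/3 = -(-106 - 234/5)**2/3 = -(-764/5)**2/3 = -1/3*583696/25 = -583696/75 ≈ -7782.6)
O/(-92926) = -583696/75/(-92926) = -583696/75*(-1/92926) = 291848/3484725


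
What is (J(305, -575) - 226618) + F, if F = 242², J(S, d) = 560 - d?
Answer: -166919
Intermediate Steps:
F = 58564
(J(305, -575) - 226618) + F = ((560 - 1*(-575)) - 226618) + 58564 = ((560 + 575) - 226618) + 58564 = (1135 - 226618) + 58564 = -225483 + 58564 = -166919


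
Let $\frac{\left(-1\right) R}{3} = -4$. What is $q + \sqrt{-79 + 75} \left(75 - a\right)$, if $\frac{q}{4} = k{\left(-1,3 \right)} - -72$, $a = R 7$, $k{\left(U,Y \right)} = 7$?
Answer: $316 - 18 i \approx 316.0 - 18.0 i$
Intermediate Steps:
$R = 12$ ($R = \left(-3\right) \left(-4\right) = 12$)
$a = 84$ ($a = 12 \cdot 7 = 84$)
$q = 316$ ($q = 4 \left(7 - -72\right) = 4 \left(7 + 72\right) = 4 \cdot 79 = 316$)
$q + \sqrt{-79 + 75} \left(75 - a\right) = 316 + \sqrt{-79 + 75} \left(75 - 84\right) = 316 + \sqrt{-4} \left(75 - 84\right) = 316 + 2 i \left(-9\right) = 316 - 18 i$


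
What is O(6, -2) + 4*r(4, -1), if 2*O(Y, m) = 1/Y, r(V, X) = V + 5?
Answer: 433/12 ≈ 36.083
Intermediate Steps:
r(V, X) = 5 + V
O(Y, m) = 1/(2*Y)
O(6, -2) + 4*r(4, -1) = (1/2)/6 + 4*(5 + 4) = (1/2)*(1/6) + 4*9 = 1/12 + 36 = 433/12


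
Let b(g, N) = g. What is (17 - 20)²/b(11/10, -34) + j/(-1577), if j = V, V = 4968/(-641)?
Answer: 91031778/11119427 ≈ 8.1867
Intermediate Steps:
V = -4968/641 (V = 4968*(-1/641) = -4968/641 ≈ -7.7504)
j = -4968/641 ≈ -7.7504
(17 - 20)²/b(11/10, -34) + j/(-1577) = (17 - 20)²/((11/10)) - 4968/641/(-1577) = (-3)²/((11*(⅒))) - 4968/641*(-1/1577) = 9/(11/10) + 4968/1010857 = 9*(10/11) + 4968/1010857 = 90/11 + 4968/1010857 = 91031778/11119427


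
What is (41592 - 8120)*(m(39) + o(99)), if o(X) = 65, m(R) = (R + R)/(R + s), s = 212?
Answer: 548706496/251 ≈ 2.1861e+6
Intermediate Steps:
m(R) = 2*R/(212 + R) (m(R) = (R + R)/(R + 212) = (2*R)/(212 + R) = 2*R/(212 + R))
(41592 - 8120)*(m(39) + o(99)) = (41592 - 8120)*(2*39/(212 + 39) + 65) = 33472*(2*39/251 + 65) = 33472*(2*39*(1/251) + 65) = 33472*(78/251 + 65) = 33472*(16393/251) = 548706496/251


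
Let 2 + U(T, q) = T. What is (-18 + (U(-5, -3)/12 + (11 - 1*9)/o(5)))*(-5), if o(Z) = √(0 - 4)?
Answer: 1115/12 + 5*I ≈ 92.917 + 5.0*I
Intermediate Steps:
U(T, q) = -2 + T
o(Z) = 2*I (o(Z) = √(-4) = 2*I)
(-18 + (U(-5, -3)/12 + (11 - 1*9)/o(5)))*(-5) = (-18 + ((-2 - 5)/12 + (11 - 1*9)/((2*I))))*(-5) = (-18 + (-7*1/12 + (11 - 9)*(-I/2)))*(-5) = (-18 + (-7/12 + 2*(-I/2)))*(-5) = (-18 + (-7/12 - I))*(-5) = (-223/12 - I)*(-5) = 1115/12 + 5*I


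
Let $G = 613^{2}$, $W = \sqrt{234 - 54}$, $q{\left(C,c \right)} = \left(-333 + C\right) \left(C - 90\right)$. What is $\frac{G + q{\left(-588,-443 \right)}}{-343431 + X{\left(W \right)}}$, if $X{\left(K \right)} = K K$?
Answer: $- \frac{1000207}{343251} \approx -2.9139$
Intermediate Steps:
$q{\left(C,c \right)} = \left(-333 + C\right) \left(-90 + C\right)$
$W = 6 \sqrt{5}$ ($W = \sqrt{180} = 6 \sqrt{5} \approx 13.416$)
$X{\left(K \right)} = K^{2}$
$G = 375769$
$\frac{G + q{\left(-588,-443 \right)}}{-343431 + X{\left(W \right)}} = \frac{375769 + \left(29970 + \left(-588\right)^{2} - -248724\right)}{-343431 + \left(6 \sqrt{5}\right)^{2}} = \frac{375769 + \left(29970 + 345744 + 248724\right)}{-343431 + 180} = \frac{375769 + 624438}{-343251} = 1000207 \left(- \frac{1}{343251}\right) = - \frac{1000207}{343251}$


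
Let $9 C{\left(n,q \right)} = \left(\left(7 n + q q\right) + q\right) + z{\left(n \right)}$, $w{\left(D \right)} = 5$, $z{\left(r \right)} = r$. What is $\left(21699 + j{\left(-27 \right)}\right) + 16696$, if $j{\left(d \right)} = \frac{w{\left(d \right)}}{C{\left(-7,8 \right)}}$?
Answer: $\frac{614365}{16} \approx 38398.0$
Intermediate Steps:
$C{\left(n,q \right)} = \frac{q}{9} + \frac{q^{2}}{9} + \frac{8 n}{9}$ ($C{\left(n,q \right)} = \frac{\left(\left(7 n + q q\right) + q\right) + n}{9} = \frac{\left(\left(7 n + q^{2}\right) + q\right) + n}{9} = \frac{\left(\left(q^{2} + 7 n\right) + q\right) + n}{9} = \frac{\left(q + q^{2} + 7 n\right) + n}{9} = \frac{q + q^{2} + 8 n}{9} = \frac{q}{9} + \frac{q^{2}}{9} + \frac{8 n}{9}$)
$j{\left(d \right)} = \frac{45}{16}$ ($j{\left(d \right)} = \frac{5}{\frac{1}{9} \cdot 8 + \frac{8^{2}}{9} + \frac{8}{9} \left(-7\right)} = \frac{5}{\frac{8}{9} + \frac{1}{9} \cdot 64 - \frac{56}{9}} = \frac{5}{\frac{8}{9} + \frac{64}{9} - \frac{56}{9}} = \frac{5}{\frac{16}{9}} = 5 \cdot \frac{9}{16} = \frac{45}{16}$)
$\left(21699 + j{\left(-27 \right)}\right) + 16696 = \left(21699 + \frac{45}{16}\right) + 16696 = \frac{347229}{16} + 16696 = \frac{614365}{16}$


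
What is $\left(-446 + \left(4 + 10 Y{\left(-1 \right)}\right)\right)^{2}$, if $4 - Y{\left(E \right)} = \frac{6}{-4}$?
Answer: $149769$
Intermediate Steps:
$Y{\left(E \right)} = \frac{11}{2}$ ($Y{\left(E \right)} = 4 - \frac{6}{-4} = 4 - 6 \left(- \frac{1}{4}\right) = 4 - - \frac{3}{2} = 4 + \frac{3}{2} = \frac{11}{2}$)
$\left(-446 + \left(4 + 10 Y{\left(-1 \right)}\right)\right)^{2} = \left(-446 + \left(4 + 10 \cdot \frac{11}{2}\right)\right)^{2} = \left(-446 + \left(4 + 55\right)\right)^{2} = \left(-446 + 59\right)^{2} = \left(-387\right)^{2} = 149769$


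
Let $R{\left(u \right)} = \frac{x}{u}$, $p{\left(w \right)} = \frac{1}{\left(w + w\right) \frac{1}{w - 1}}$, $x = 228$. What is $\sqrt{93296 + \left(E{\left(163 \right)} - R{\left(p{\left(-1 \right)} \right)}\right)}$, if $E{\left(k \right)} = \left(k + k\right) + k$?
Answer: $\sqrt{93557} \approx 305.87$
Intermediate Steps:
$E{\left(k \right)} = 3 k$ ($E{\left(k \right)} = 2 k + k = 3 k$)
$p{\left(w \right)} = \frac{-1 + w}{2 w}$ ($p{\left(w \right)} = \frac{1}{2 w \frac{1}{-1 + w}} = \frac{-1 + w}{2 w}$)
$R{\left(u \right)} = \frac{228}{u}$
$\sqrt{93296 + \left(E{\left(163 \right)} - R{\left(p{\left(-1 \right)} \right)}\right)} = \sqrt{93296 + \left(3 \cdot 163 - \frac{228}{\frac{1}{2} \frac{1}{-1} \left(-1 - 1\right)}\right)} = \sqrt{93296 + \left(489 - \frac{228}{\frac{1}{2} \left(-1\right) \left(-2\right)}\right)} = \sqrt{93296 + \left(489 - \frac{228}{1}\right)} = \sqrt{93296 + \left(489 - 228 \cdot 1\right)} = \sqrt{93296 + \left(489 - 228\right)} = \sqrt{93296 + 261} = \sqrt{93557}$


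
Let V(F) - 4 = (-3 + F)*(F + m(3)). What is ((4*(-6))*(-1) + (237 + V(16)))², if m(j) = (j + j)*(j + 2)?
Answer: 744769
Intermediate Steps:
m(j) = 2*j*(2 + j) (m(j) = (2*j)*(2 + j) = 2*j*(2 + j))
V(F) = 4 + (-3 + F)*(30 + F) (V(F) = 4 + (-3 + F)*(F + 2*3*(2 + 3)) = 4 + (-3 + F)*(F + 2*3*5) = 4 + (-3 + F)*(F + 30) = 4 + (-3 + F)*(30 + F))
((4*(-6))*(-1) + (237 + V(16)))² = ((4*(-6))*(-1) + (237 + (-86 + 16² + 27*16)))² = (-24*(-1) + (237 + (-86 + 256 + 432)))² = (24 + (237 + 602))² = (24 + 839)² = 863² = 744769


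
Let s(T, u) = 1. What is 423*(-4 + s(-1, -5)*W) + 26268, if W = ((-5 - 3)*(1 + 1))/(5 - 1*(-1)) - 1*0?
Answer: 23448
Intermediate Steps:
W = -8/3 (W = (-8*2)/(5 + 1) + 0 = -16/6 + 0 = -16*1/6 + 0 = -8/3 + 0 = -8/3 ≈ -2.6667)
423*(-4 + s(-1, -5)*W) + 26268 = 423*(-4 + 1*(-8/3)) + 26268 = 423*(-4 - 8/3) + 26268 = 423*(-20/3) + 26268 = -2820 + 26268 = 23448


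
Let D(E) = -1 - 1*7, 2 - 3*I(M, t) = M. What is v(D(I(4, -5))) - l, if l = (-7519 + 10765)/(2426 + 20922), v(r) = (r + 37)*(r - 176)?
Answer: -62294087/11674 ≈ -5336.1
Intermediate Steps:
I(M, t) = 2/3 - M/3
D(E) = -8 (D(E) = -1 - 7 = -8)
v(r) = (-176 + r)*(37 + r) (v(r) = (37 + r)*(-176 + r) = (-176 + r)*(37 + r))
l = 1623/11674 (l = 3246/23348 = 3246*(1/23348) = 1623/11674 ≈ 0.13903)
v(D(I(4, -5))) - l = (-6512 + (-8)**2 - 139*(-8)) - 1*1623/11674 = (-6512 + 64 + 1112) - 1623/11674 = -5336 - 1623/11674 = -62294087/11674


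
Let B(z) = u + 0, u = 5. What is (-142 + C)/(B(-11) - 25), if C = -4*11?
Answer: 93/10 ≈ 9.3000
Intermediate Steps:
C = -44
B(z) = 5 (B(z) = 5 + 0 = 5)
(-142 + C)/(B(-11) - 25) = (-142 - 44)/(5 - 25) = -186/(-20) = -1/20*(-186) = 93/10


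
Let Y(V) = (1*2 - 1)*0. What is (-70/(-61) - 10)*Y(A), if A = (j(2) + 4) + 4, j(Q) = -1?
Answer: 0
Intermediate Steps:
A = 7 (A = (-1 + 4) + 4 = 3 + 4 = 7)
Y(V) = 0 (Y(V) = (2 - 1)*0 = 1*0 = 0)
(-70/(-61) - 10)*Y(A) = (-70/(-61) - 10)*0 = (-70*(-1/61) - 10)*0 = (70/61 - 10)*0 = -540/61*0 = 0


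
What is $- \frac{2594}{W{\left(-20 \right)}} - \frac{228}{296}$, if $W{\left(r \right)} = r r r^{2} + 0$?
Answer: $- \frac{2327989}{2960000} \approx -0.78648$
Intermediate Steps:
$W{\left(r \right)} = r^{4}$ ($W{\left(r \right)} = r r^{3} + 0 = r^{4} + 0 = r^{4}$)
$- \frac{2594}{W{\left(-20 \right)}} - \frac{228}{296} = - \frac{2594}{\left(-20\right)^{4}} - \frac{228}{296} = - \frac{2594}{160000} - \frac{57}{74} = \left(-2594\right) \frac{1}{160000} - \frac{57}{74} = - \frac{1297}{80000} - \frac{57}{74} = - \frac{2327989}{2960000}$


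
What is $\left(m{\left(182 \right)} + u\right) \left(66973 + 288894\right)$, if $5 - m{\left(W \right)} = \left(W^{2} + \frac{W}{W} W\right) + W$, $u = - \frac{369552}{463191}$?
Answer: $- \frac{1839760481734645}{154397} \approx -1.1916 \cdot 10^{10}$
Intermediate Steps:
$u = - \frac{123184}{154397}$ ($u = \left(-369552\right) \frac{1}{463191} = - \frac{123184}{154397} \approx -0.79784$)
$m{\left(W \right)} = 5 - W^{2} - 2 W$ ($m{\left(W \right)} = 5 - \left(\left(W^{2} + \frac{W}{W} W\right) + W\right) = 5 - \left(\left(W^{2} + 1 W\right) + W\right) = 5 - \left(\left(W^{2} + W\right) + W\right) = 5 - \left(\left(W + W^{2}\right) + W\right) = 5 - \left(W^{2} + 2 W\right) = 5 - W^{2} - 2 W$)
$\left(m{\left(182 \right)} + u\right) \left(66973 + 288894\right) = \left(\left(5 - 182^{2} - 364\right) - \frac{123184}{154397}\right) \left(66973 + 288894\right) = \left(\left(5 - 33124 - 364\right) - \frac{123184}{154397}\right) 355867 = \left(-33483 - \frac{123184}{154397}\right) 355867 = \left(- \frac{5169797935}{154397}\right) 355867 = - \frac{1839760481734645}{154397}$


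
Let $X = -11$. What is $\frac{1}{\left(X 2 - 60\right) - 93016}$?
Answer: $- \frac{1}{93098} \approx -1.0741 \cdot 10^{-5}$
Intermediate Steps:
$\frac{1}{\left(X 2 - 60\right) - 93016} = \frac{1}{\left(\left(-11\right) 2 - 60\right) - 93016} = \frac{1}{\left(-22 - 60\right) - 93016} = \frac{1}{-82 - 93016} = \frac{1}{-93098} = - \frac{1}{93098}$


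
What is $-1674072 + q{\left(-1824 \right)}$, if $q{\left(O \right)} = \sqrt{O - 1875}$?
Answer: $-1674072 + 3 i \sqrt{411} \approx -1.6741 \cdot 10^{6} + 60.819 i$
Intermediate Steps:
$q{\left(O \right)} = \sqrt{-1875 + O}$
$-1674072 + q{\left(-1824 \right)} = -1674072 + \sqrt{-1875 - 1824} = -1674072 + \sqrt{-3699} = -1674072 + 3 i \sqrt{411}$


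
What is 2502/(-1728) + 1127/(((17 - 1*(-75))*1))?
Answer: 1037/96 ≈ 10.802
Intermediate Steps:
2502/(-1728) + 1127/(((17 - 1*(-75))*1)) = 2502*(-1/1728) + 1127/(((17 + 75)*1)) = -139/96 + 1127/((92*1)) = -139/96 + 1127/92 = -139/96 + 1127*(1/92) = -139/96 + 49/4 = 1037/96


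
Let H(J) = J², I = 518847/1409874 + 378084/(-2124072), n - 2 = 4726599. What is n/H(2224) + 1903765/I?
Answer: 195825835879501584274877/19544868857097472 ≈ 1.0019e+7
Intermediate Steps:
n = 4726601 (n = 2 + 4726599 = 4726601)
I = 3951510997/20796346437 (I = 518847*(1/1409874) + 378084*(-1/2124072) = 172949/469958 - 31507/177006 = 3951510997/20796346437 ≈ 0.19001)
n/H(2224) + 1903765/I = 4726601/(2224²) + 1903765/(3951510997/20796346437) = 4726601/4946176 + 1903765*(20796346437/3951510997) = 4726601*(1/4946176) + 39591356474635305/3951510997 = 4726601/4946176 + 39591356474635305/3951510997 = 195825835879501584274877/19544868857097472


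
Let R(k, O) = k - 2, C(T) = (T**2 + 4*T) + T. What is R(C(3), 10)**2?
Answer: 484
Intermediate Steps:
C(T) = T**2 + 5*T
R(k, O) = -2 + k
R(C(3), 10)**2 = (-2 + 3*(5 + 3))**2 = (-2 + 3*8)**2 = (-2 + 24)**2 = 22**2 = 484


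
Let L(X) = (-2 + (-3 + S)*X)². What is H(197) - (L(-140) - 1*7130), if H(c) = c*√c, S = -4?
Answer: -949354 + 197*√197 ≈ -9.4659e+5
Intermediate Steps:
H(c) = c^(3/2)
L(X) = (-2 - 7*X)² (L(X) = (-2 + (-3 - 4)*X)² = (-2 - 7*X)²)
H(197) - (L(-140) - 1*7130) = 197^(3/2) - ((2 + 7*(-140))² - 1*7130) = 197*√197 - ((2 - 980)² - 7130) = 197*√197 - ((-978)² - 7130) = 197*√197 - (956484 - 7130) = 197*√197 - 1*949354 = 197*√197 - 949354 = -949354 + 197*√197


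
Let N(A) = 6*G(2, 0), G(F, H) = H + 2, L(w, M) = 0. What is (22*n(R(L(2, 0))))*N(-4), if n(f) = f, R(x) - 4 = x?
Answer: 1056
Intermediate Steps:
G(F, H) = 2 + H
R(x) = 4 + x
N(A) = 12 (N(A) = 6*(2 + 0) = 6*2 = 12)
(22*n(R(L(2, 0))))*N(-4) = (22*(4 + 0))*12 = (22*4)*12 = 88*12 = 1056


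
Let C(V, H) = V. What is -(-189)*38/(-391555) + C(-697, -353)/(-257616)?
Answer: -1577284277/100870832880 ≈ -0.015637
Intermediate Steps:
-(-189)*38/(-391555) + C(-697, -353)/(-257616) = -(-189)*38/(-391555) - 697/(-257616) = -1*(-7182)*(-1/391555) - 697*(-1/257616) = 7182*(-1/391555) + 697/257616 = -7182/391555 + 697/257616 = -1577284277/100870832880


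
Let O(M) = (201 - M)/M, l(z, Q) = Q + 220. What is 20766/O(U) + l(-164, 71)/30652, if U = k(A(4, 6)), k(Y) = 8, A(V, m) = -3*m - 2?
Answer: 52497027/60988 ≈ 860.78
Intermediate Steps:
l(z, Q) = 220 + Q
A(V, m) = -2 - 3*m
U = 8
O(M) = (201 - M)/M
20766/O(U) + l(-164, 71)/30652 = 20766/(((201 - 1*8)/8)) + (220 + 71)/30652 = 20766/(((201 - 8)/8)) + 291*(1/30652) = 20766/(((⅛)*193)) + 3/316 = 20766/(193/8) + 3/316 = 20766*(8/193) + 3/316 = 166128/193 + 3/316 = 52497027/60988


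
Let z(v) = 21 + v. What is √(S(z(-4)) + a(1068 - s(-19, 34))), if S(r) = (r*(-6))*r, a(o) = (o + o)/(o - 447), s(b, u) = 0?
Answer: I*√8239198/69 ≈ 41.6*I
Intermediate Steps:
a(o) = 2*o/(-447 + o) (a(o) = (2*o)/(-447 + o) = 2*o/(-447 + o))
S(r) = -6*r² (S(r) = (-6*r)*r = -6*r²)
√(S(z(-4)) + a(1068 - s(-19, 34))) = √(-6*(21 - 4)² + 2*(1068 - 1*0)/(-447 + (1068 - 1*0))) = √(-6*17² + 2*(1068 + 0)/(-447 + (1068 + 0))) = √(-6*289 + 2*1068/(-447 + 1068)) = √(-1734 + 2*1068/621) = √(-1734 + 2*1068*(1/621)) = √(-1734 + 712/207) = √(-358226/207) = I*√8239198/69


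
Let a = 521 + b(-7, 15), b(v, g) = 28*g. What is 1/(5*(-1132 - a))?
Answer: -1/10365 ≈ -9.6478e-5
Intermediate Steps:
a = 941 (a = 521 + 28*15 = 521 + 420 = 941)
1/(5*(-1132 - a)) = 1/(5*(-1132 - 1*941)) = 1/(5*(-1132 - 941)) = 1/(5*(-2073)) = 1/(-10365) = -1/10365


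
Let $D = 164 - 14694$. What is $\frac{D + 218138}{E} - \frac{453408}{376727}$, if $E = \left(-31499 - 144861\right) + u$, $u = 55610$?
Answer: $- \frac{65726823508}{22744892625} \approx -2.8897$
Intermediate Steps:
$D = -14530$ ($D = 164 - 14694 = -14530$)
$E = -120750$ ($E = \left(-31499 - 144861\right) + 55610 = -176360 + 55610 = -120750$)
$\frac{D + 218138}{E} - \frac{453408}{376727} = \frac{-14530 + 218138}{-120750} - \frac{453408}{376727} = 203608 \left(- \frac{1}{120750}\right) - \frac{453408}{376727} = - \frac{101804}{60375} - \frac{453408}{376727} = - \frac{65726823508}{22744892625}$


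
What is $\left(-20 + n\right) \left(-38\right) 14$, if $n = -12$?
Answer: $17024$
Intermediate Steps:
$\left(-20 + n\right) \left(-38\right) 14 = \left(-20 - 12\right) \left(-38\right) 14 = \left(-32\right) \left(-38\right) 14 = 1216 \cdot 14 = 17024$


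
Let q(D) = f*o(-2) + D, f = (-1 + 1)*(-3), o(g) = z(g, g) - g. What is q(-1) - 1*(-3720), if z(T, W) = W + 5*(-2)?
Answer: 3719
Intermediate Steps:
z(T, W) = -10 + W (z(T, W) = W - 10 = -10 + W)
o(g) = -10 (o(g) = (-10 + g) - g = -10)
f = 0 (f = 0*(-3) = 0)
q(D) = D (q(D) = 0*(-10) + D = 0 + D = D)
q(-1) - 1*(-3720) = -1 - 1*(-3720) = -1 + 3720 = 3719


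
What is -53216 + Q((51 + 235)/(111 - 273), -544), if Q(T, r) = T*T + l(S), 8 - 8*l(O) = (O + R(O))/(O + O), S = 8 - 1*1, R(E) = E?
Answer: -2792991889/52488 ≈ -53212.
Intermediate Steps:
S = 7 (S = 8 - 1 = 7)
l(O) = 7/8 (l(O) = 1 - (O + O)/(8*(O + O)) = 1 - 2*O/(8*(2*O)) = 1 - 2*O*1/(2*O)/8 = 1 - ⅛*1 = 1 - ⅛ = 7/8)
Q(T, r) = 7/8 + T² (Q(T, r) = T*T + 7/8 = T² + 7/8 = 7/8 + T²)
-53216 + Q((51 + 235)/(111 - 273), -544) = -53216 + (7/8 + ((51 + 235)/(111 - 273))²) = -53216 + (7/8 + (286/(-162))²) = -53216 + (7/8 + (286*(-1/162))²) = -53216 + (7/8 + (-143/81)²) = -53216 + (7/8 + 20449/6561) = -53216 + 209519/52488 = -2792991889/52488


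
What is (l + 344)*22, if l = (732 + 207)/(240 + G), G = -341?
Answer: 743710/101 ≈ 7363.5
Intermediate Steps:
l = -939/101 (l = (732 + 207)/(240 - 341) = 939/(-101) = 939*(-1/101) = -939/101 ≈ -9.2970)
(l + 344)*22 = (-939/101 + 344)*22 = (33805/101)*22 = 743710/101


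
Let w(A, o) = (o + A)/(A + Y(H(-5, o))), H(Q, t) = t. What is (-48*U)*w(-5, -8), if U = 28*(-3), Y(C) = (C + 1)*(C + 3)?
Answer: -8736/5 ≈ -1747.2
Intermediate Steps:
Y(C) = (1 + C)*(3 + C)
w(A, o) = (A + o)/(3 + A + o² + 4*o) (w(A, o) = (o + A)/(A + (3 + o² + 4*o)) = (A + o)/(3 + A + o² + 4*o))
U = -84
(-48*U)*w(-5, -8) = (-48*(-84))*((-5 - 8)/(3 - 5 + (-8)² + 4*(-8))) = 4032*(-13/(3 - 5 + 64 - 32)) = 4032*(-13/30) = -8736/5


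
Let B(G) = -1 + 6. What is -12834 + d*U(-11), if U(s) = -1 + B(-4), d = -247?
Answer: -13822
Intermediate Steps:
B(G) = 5
U(s) = 4 (U(s) = -1 + 5 = 4)
-12834 + d*U(-11) = -12834 - 247*4 = -12834 - 988 = -13822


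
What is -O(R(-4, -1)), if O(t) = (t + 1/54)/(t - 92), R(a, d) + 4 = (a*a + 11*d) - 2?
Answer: -53/5022 ≈ -0.010554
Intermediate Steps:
R(a, d) = -6 + a² + 11*d (R(a, d) = -4 + ((a*a + 11*d) - 2) = -4 + ((a² + 11*d) - 2) = -4 + (-2 + a² + 11*d) = -6 + a² + 11*d)
O(t) = (1/54 + t)/(-92 + t) (O(t) = (t + 1/54)/(-92 + t) = (1/54 + t)/(-92 + t))
-O(R(-4, -1)) = -(1/54 + (-6 + (-4)² + 11*(-1)))/(-92 + (-6 + (-4)² + 11*(-1))) = -(1/54 + (-6 + 16 - 11))/(-92 + (-6 + 16 - 11)) = -(1/54 - 1)/(-92 - 1) = -(-53)/((-93)*54) = -(-1)*(-53)/(93*54) = -1*53/5022 = -53/5022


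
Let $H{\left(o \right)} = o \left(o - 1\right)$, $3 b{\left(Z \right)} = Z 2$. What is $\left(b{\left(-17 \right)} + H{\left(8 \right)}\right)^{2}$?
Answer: $\frac{17956}{9} \approx 1995.1$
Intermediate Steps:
$b{\left(Z \right)} = \frac{2 Z}{3}$ ($b{\left(Z \right)} = \frac{Z 2}{3} = \frac{2 Z}{3}$)
$H{\left(o \right)} = o \left(-1 + o\right)$
$\left(b{\left(-17 \right)} + H{\left(8 \right)}\right)^{2} = \left(\frac{2}{3} \left(-17\right) + 8 \left(-1 + 8\right)\right)^{2} = \left(- \frac{34}{3} + 8 \cdot 7\right)^{2} = \left(- \frac{34}{3} + 56\right)^{2} = \left(\frac{134}{3}\right)^{2} = \frac{17956}{9}$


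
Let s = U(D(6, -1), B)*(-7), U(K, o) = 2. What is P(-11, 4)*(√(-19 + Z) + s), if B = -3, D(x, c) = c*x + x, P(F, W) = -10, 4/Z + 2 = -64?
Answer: 140 - 10*I*√20757/33 ≈ 140.0 - 43.658*I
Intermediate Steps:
Z = -2/33 (Z = 4/(-2 - 64) = 4/(-66) = 4*(-1/66) = -2/33 ≈ -0.060606)
D(x, c) = x + c*x
s = -14 (s = 2*(-7) = -14)
P(-11, 4)*(√(-19 + Z) + s) = -10*(√(-19 - 2/33) - 14) = -10*(√(-629/33) - 14) = -10*(I*√20757/33 - 14) = -10*(-14 + I*√20757/33) = 140 - 10*I*√20757/33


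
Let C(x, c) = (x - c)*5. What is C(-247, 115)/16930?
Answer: -181/1693 ≈ -0.10691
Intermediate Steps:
C(x, c) = -5*c + 5*x
C(-247, 115)/16930 = (-5*115 + 5*(-247))/16930 = (-575 - 1235)*(1/16930) = -1810*1/16930 = -181/1693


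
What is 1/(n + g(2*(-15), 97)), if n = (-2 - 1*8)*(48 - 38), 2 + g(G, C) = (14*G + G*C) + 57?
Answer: -1/3375 ≈ -0.00029630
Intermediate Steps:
g(G, C) = 55 + 14*G + C*G (g(G, C) = -2 + ((14*G + G*C) + 57) = -2 + ((14*G + C*G) + 57) = -2 + (57 + 14*G + C*G) = 55 + 14*G + C*G)
n = -100 (n = (-2 - 8)*10 = -10*10 = -100)
1/(n + g(2*(-15), 97)) = 1/(-100 + (55 + 14*(2*(-15)) + 97*(2*(-15)))) = 1/(-100 + (55 + 14*(-30) + 97*(-30))) = 1/(-100 + (55 - 420 - 2910)) = 1/(-100 - 3275) = 1/(-3375) = -1/3375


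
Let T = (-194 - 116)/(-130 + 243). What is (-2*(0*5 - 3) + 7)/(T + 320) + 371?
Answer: 13301819/35850 ≈ 371.04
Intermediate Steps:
T = -310/113 ≈ -2.7434
(-2*(0*5 - 3) + 7)/(T + 320) + 371 = (-2*(0*5 - 3) + 7)/(-310/113 + 320) + 371 = (-2*(0 - 3) + 7)/(35850/113) + 371 = (-2*(-3) + 7)*(113/35850) + 371 = (6 + 7)*(113/35850) + 371 = 13*(113/35850) + 371 = 1469/35850 + 371 = 13301819/35850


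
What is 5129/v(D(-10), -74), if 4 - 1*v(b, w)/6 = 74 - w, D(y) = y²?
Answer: -5129/864 ≈ -5.9363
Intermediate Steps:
v(b, w) = -420 + 6*w (v(b, w) = 24 - 6*(74 - w) = 24 + (-444 + 6*w) = -420 + 6*w)
5129/v(D(-10), -74) = 5129/(-420 + 6*(-74)) = 5129/(-420 - 444) = 5129/(-864) = 5129*(-1/864) = -5129/864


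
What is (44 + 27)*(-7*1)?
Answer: -497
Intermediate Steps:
(44 + 27)*(-7*1) = 71*(-7) = -497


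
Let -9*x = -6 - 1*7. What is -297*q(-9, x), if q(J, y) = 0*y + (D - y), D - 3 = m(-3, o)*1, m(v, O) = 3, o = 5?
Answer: -1353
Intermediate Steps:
D = 6 (D = 3 + 3*1 = 3 + 3 = 6)
x = 13/9 (x = -(-6 - 1*7)/9 = -(-6 - 7)/9 = -1/9*(-13) = 13/9 ≈ 1.4444)
q(J, y) = 6 - y (q(J, y) = 0*y + (6 - y) = 0 + (6 - y) = 6 - y)
-297*q(-9, x) = -297*(6 - 1*13/9) = -297*(6 - 13/9) = -297*41/9 = -1353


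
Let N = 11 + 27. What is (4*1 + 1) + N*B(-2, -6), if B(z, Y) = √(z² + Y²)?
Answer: 5 + 76*√10 ≈ 245.33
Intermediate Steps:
N = 38
B(z, Y) = √(Y² + z²)
(4*1 + 1) + N*B(-2, -6) = (4*1 + 1) + 38*√((-6)² + (-2)²) = (4 + 1) + 38*√(36 + 4) = 5 + 38*√40 = 5 + 38*(2*√10) = 5 + 76*√10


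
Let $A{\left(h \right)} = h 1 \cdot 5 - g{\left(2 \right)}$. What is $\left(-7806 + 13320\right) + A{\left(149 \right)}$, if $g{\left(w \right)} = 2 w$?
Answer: $6255$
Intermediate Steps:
$A{\left(h \right)} = -4 + 5 h$ ($A{\left(h \right)} = h 1 \cdot 5 - 2 \cdot 2 = h 5 - 4 = 5 h - 4 = -4 + 5 h$)
$\left(-7806 + 13320\right) + A{\left(149 \right)} = \left(-7806 + 13320\right) + \left(-4 + 5 \cdot 149\right) = 5514 + \left(-4 + 745\right) = 5514 + 741 = 6255$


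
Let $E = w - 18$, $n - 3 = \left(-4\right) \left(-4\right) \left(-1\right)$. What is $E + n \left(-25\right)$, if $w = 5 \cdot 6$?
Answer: $337$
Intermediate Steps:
$w = 30$
$n = -13$ ($n = 3 + \left(-4\right) \left(-4\right) \left(-1\right) = 3 + 16 \left(-1\right) = 3 - 16 = -13$)
$E = 12$ ($E = 30 - 18 = 12$)
$E + n \left(-25\right) = 12 - -325 = 12 + 325 = 337$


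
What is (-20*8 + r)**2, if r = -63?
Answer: 49729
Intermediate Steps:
(-20*8 + r)**2 = (-20*8 - 63)**2 = (-160 - 63)**2 = (-223)**2 = 49729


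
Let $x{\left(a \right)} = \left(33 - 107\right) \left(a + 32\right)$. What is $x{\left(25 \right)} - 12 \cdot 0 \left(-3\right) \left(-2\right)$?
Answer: $-4218$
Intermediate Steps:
$x{\left(a \right)} = -2368 - 74 a$ ($x{\left(a \right)} = - 74 \left(32 + a\right) = -2368 - 74 a$)
$x{\left(25 \right)} - 12 \cdot 0 \left(-3\right) \left(-2\right) = \left(-2368 - 1850\right) - 12 \cdot 0 \left(-3\right) \left(-2\right) = \left(-2368 - 1850\right) - 12 \cdot 0 \left(-2\right) = -4218 - 0 \left(-2\right) = -4218 - 0 = -4218 + 0 = -4218$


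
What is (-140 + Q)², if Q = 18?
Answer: 14884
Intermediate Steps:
(-140 + Q)² = (-140 + 18)² = (-122)² = 14884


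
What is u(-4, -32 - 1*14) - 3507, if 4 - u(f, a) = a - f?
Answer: -3461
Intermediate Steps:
u(f, a) = 4 + f - a (u(f, a) = 4 - (a - f) = 4 + (f - a) = 4 + f - a)
u(-4, -32 - 1*14) - 3507 = (4 - 4 - (-32 - 1*14)) - 3507 = (4 - 4 - (-32 - 14)) - 3507 = (4 - 4 - 1*(-46)) - 3507 = (4 - 4 + 46) - 3507 = 46 - 3507 = -3461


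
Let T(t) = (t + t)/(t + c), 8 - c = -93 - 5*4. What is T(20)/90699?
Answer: 40/12788559 ≈ 3.1278e-6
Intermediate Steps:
c = 121 (c = 8 - (-93 - 5*4) = 8 - (-93 - 1*20) = 8 - (-93 - 20) = 8 - 1*(-113) = 8 + 113 = 121)
T(t) = 2*t/(121 + t) (T(t) = (t + t)/(t + 121) = (2*t)/(121 + t) = 2*t/(121 + t))
T(20)/90699 = (2*20/(121 + 20))/90699 = (2*20/141)*(1/90699) = (2*20*(1/141))*(1/90699) = (40/141)*(1/90699) = 40/12788559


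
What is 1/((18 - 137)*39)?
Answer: -1/4641 ≈ -0.00021547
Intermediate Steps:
1/((18 - 137)*39) = 1/(-119*39) = 1/(-4641) = -1/4641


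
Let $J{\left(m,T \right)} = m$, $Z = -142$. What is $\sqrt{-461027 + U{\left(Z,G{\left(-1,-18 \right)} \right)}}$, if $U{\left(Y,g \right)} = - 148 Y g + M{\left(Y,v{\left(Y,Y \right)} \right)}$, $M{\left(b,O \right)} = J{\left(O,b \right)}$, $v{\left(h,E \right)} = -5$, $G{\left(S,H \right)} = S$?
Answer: $16 i \sqrt{1883} \approx 694.3 i$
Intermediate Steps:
$M{\left(b,O \right)} = O$
$U{\left(Y,g \right)} = -5 - 148 Y g$ ($U{\left(Y,g \right)} = - 148 Y g - 5 = -5 - 148 Y g$)
$\sqrt{-461027 + U{\left(Z,G{\left(-1,-18 \right)} \right)}} = \sqrt{-461027 - \left(5 - -21016\right)} = \sqrt{-461027 - 21021} = \sqrt{-482048} = 16 i \sqrt{1883}$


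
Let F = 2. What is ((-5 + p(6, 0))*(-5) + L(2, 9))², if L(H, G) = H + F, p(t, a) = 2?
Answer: 361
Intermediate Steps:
L(H, G) = 2 + H (L(H, G) = H + 2 = 2 + H)
((-5 + p(6, 0))*(-5) + L(2, 9))² = ((-5 + 2)*(-5) + (2 + 2))² = (-3*(-5) + 4)² = (15 + 4)² = 19² = 361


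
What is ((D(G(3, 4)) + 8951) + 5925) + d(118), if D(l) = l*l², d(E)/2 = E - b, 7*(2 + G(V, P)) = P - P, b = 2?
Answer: 15100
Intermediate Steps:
G(V, P) = -2 (G(V, P) = -2 + (P - P)/7 = -2 + (⅐)*0 = -2 + 0 = -2)
d(E) = -4 + 2*E (d(E) = 2*(E - 1*2) = 2*(E - 2) = 2*(-2 + E) = -4 + 2*E)
D(l) = l³
((D(G(3, 4)) + 8951) + 5925) + d(118) = (((-2)³ + 8951) + 5925) + (-4 + 2*118) = ((-8 + 8951) + 5925) + (-4 + 236) = (8943 + 5925) + 232 = 14868 + 232 = 15100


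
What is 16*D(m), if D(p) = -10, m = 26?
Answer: -160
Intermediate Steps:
16*D(m) = 16*(-10) = -160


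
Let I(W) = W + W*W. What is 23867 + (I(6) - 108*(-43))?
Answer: 28553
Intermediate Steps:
I(W) = W + W**2
23867 + (I(6) - 108*(-43)) = 23867 + (6*(1 + 6) - 108*(-43)) = 23867 + (6*7 + 4644) = 23867 + (42 + 4644) = 23867 + 4686 = 28553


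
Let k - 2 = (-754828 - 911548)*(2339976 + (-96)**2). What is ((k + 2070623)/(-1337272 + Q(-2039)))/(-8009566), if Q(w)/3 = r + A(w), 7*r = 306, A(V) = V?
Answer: -27402445682969/75312387232630 ≈ -0.36385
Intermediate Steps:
k = -3914637168190 (k = 2 + (-754828 - 911548)*(2339976 + (-96)**2) = 2 - 1666376*(2339976 + 9216) = 2 - 1666376*2349192 = 2 - 3914637168192 = -3914637168190)
r = 306/7 (r = (1/7)*306 = 306/7 ≈ 43.714)
Q(w) = 918/7 + 3*w (Q(w) = 3*(306/7 + w) = 918/7 + 3*w)
((k + 2070623)/(-1337272 + Q(-2039)))/(-8009566) = ((-3914637168190 + 2070623)/(-1337272 + (918/7 + 3*(-2039))))/(-8009566) = -3914635097567/(-1337272 + (918/7 - 6117))*(-1/8009566) = -3914635097567/(-1337272 - 41901/7)*(-1/8009566) = -3914635097567/(-9402805/7)*(-1/8009566) = -3914635097567*(-7/9402805)*(-1/8009566) = (27402445682969/9402805)*(-1/8009566) = -27402445682969/75312387232630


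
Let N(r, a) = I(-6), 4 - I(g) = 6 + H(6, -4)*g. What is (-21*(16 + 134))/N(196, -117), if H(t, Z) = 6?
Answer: -1575/17 ≈ -92.647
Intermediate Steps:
I(g) = -2 - 6*g (I(g) = 4 - (6 + 6*g) = 4 + (-6 - 6*g) = -2 - 6*g)
N(r, a) = 34 (N(r, a) = -2 - 6*(-6) = -2 + 36 = 34)
(-21*(16 + 134))/N(196, -117) = -21*(16 + 134)/34 = -21*150*(1/34) = -3150*1/34 = -1575/17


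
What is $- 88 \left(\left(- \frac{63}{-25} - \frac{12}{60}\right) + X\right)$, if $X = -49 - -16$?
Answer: $\frac{67496}{25} \approx 2699.8$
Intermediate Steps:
$X = -33$ ($X = -49 + 16 = -33$)
$- 88 \left(\left(- \frac{63}{-25} - \frac{12}{60}\right) + X\right) = - 88 \left(\left(- \frac{63}{-25} - \frac{12}{60}\right) - 33\right) = - 88 \left(\left(\left(-63\right) \left(- \frac{1}{25}\right) - \frac{1}{5}\right) - 33\right) = - 88 \left(\left(\frac{63}{25} - \frac{1}{5}\right) - 33\right) = - 88 \left(\frac{58}{25} - 33\right) = \left(-88\right) \left(- \frac{767}{25}\right) = \frac{67496}{25}$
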